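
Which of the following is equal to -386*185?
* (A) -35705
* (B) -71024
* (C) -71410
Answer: C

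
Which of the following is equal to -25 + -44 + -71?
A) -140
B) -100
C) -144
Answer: A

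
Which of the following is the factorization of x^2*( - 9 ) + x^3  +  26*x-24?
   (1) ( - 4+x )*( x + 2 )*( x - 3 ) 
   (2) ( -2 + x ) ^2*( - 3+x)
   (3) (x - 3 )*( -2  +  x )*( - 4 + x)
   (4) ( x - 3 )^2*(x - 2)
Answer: 3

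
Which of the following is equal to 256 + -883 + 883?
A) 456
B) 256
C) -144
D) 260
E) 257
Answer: B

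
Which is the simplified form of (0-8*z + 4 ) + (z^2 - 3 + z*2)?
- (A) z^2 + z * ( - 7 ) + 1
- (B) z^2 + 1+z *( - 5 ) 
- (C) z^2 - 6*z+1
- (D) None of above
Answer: C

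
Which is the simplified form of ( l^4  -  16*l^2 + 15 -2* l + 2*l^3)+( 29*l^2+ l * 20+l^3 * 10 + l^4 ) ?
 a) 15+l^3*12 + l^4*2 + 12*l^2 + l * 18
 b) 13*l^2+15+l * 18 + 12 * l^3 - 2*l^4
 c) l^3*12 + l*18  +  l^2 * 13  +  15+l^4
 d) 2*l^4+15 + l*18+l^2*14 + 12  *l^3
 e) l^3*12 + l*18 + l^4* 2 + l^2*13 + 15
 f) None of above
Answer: e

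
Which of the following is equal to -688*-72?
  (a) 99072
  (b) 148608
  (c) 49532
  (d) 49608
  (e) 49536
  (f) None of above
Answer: e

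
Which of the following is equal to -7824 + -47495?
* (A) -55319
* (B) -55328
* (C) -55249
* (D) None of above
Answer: A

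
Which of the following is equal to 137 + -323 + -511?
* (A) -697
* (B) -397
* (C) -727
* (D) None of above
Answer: A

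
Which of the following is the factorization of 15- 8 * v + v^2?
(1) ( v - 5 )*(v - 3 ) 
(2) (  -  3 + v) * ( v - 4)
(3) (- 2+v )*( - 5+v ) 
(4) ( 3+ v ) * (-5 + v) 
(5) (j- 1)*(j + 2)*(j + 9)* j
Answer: 1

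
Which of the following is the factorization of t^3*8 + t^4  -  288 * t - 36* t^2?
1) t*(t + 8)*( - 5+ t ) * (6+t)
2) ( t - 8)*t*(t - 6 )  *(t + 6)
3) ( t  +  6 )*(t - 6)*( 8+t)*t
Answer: 3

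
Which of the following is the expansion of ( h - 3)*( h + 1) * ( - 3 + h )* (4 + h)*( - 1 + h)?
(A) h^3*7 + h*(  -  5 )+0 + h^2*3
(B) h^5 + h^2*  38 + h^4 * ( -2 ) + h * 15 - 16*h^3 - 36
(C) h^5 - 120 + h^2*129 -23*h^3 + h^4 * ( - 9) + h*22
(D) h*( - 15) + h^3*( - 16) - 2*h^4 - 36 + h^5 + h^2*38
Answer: B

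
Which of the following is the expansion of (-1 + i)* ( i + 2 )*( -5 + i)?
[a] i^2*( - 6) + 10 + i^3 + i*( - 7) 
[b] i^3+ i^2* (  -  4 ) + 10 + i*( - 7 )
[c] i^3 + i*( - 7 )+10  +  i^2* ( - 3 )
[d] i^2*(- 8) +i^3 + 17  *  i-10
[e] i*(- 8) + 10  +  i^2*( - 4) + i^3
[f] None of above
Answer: b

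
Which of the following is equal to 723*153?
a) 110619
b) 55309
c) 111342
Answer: a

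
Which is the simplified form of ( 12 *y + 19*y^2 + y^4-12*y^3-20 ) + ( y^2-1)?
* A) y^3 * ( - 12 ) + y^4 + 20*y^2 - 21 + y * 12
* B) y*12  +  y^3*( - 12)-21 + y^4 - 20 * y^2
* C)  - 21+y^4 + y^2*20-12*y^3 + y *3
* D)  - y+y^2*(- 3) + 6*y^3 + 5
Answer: A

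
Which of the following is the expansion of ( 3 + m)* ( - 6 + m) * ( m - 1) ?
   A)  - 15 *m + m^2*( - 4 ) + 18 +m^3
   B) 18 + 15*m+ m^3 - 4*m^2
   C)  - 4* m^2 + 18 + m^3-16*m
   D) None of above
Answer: A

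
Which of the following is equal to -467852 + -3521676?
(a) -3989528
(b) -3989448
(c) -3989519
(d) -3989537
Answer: a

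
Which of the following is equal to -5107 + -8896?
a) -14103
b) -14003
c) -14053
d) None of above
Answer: b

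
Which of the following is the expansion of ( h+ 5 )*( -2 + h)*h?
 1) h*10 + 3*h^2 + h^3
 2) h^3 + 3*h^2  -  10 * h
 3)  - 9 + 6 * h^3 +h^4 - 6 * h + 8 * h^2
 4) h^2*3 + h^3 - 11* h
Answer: 2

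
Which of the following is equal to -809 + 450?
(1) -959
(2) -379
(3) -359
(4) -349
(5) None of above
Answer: 3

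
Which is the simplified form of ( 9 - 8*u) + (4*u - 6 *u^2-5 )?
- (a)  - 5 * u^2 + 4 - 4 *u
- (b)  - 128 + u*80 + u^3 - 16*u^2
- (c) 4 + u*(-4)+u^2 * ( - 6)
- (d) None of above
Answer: c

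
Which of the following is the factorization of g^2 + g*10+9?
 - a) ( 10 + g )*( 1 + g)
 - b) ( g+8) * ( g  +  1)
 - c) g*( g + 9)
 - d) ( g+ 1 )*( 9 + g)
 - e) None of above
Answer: d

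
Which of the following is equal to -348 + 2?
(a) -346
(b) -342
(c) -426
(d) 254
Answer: a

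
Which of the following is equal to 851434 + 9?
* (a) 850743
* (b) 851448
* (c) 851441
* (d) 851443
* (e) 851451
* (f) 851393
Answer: d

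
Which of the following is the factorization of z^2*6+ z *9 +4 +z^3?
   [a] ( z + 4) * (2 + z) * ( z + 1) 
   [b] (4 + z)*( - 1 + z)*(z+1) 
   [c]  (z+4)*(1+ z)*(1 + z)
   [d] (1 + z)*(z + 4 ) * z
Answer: c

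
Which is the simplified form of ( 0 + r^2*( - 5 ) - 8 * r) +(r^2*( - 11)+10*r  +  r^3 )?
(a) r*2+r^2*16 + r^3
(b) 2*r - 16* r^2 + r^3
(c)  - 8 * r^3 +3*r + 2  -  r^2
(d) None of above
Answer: b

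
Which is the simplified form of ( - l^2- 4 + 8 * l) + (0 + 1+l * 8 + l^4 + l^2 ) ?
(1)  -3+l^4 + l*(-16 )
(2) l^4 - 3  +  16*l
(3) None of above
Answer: 2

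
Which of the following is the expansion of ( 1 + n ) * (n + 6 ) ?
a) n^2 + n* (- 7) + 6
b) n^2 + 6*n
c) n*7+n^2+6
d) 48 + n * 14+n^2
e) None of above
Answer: c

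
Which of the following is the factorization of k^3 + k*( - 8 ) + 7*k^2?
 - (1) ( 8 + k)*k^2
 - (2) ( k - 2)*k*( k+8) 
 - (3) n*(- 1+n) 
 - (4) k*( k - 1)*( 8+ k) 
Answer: 4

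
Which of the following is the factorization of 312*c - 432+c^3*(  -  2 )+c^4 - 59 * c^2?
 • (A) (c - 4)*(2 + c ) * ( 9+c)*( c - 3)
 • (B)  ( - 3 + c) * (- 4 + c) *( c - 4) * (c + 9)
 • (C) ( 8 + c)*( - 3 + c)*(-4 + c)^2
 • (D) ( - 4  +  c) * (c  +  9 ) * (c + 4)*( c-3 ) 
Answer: B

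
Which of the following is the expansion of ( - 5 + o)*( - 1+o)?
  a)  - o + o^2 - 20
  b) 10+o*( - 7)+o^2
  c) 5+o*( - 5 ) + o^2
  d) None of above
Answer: d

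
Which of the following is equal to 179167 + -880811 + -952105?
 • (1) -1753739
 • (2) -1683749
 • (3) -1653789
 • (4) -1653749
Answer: 4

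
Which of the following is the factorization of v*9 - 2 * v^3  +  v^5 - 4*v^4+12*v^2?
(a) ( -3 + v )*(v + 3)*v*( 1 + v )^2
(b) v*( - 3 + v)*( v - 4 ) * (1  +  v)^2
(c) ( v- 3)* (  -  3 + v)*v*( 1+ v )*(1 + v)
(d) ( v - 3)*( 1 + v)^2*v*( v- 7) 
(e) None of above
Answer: c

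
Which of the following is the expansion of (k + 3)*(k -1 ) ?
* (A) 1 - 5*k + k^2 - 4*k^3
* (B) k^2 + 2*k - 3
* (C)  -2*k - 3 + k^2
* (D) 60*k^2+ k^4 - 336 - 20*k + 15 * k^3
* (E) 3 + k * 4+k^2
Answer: B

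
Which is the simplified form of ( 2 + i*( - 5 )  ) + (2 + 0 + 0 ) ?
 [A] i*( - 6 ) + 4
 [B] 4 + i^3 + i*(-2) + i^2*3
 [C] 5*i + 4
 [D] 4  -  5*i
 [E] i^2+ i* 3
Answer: D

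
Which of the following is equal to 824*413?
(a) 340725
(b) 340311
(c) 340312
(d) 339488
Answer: c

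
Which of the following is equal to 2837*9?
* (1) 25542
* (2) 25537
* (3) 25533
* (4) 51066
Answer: 3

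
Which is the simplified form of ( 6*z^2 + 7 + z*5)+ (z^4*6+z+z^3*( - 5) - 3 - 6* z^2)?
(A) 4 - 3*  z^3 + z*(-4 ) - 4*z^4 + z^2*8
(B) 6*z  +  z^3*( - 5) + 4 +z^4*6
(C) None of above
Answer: B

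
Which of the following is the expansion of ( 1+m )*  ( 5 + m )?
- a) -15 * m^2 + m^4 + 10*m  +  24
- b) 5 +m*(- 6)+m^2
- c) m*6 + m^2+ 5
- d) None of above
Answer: c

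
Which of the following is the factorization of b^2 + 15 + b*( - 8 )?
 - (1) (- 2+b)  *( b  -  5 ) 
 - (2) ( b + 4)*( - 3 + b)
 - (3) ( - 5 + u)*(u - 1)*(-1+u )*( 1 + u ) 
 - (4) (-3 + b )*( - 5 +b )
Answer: 4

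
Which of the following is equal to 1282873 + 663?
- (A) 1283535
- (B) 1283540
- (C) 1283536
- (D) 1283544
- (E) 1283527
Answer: C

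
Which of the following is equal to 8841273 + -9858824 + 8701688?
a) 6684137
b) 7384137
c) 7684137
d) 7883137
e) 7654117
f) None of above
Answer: c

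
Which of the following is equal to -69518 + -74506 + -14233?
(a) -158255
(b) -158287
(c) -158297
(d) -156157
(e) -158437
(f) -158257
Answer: f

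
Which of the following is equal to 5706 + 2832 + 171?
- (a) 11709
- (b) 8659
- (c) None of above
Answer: c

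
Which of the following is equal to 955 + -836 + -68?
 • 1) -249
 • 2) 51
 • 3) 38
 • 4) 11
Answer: 2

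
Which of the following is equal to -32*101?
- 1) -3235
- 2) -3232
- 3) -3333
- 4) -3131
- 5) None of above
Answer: 2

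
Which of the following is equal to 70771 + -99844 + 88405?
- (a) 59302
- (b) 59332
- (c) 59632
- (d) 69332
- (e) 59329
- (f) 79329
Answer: b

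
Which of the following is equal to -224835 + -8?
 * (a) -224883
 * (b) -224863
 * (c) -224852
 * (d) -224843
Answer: d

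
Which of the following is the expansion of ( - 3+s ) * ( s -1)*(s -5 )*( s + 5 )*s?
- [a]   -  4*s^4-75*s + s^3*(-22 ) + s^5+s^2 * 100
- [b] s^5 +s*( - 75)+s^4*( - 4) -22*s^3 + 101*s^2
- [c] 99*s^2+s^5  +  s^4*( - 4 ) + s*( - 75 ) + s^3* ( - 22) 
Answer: a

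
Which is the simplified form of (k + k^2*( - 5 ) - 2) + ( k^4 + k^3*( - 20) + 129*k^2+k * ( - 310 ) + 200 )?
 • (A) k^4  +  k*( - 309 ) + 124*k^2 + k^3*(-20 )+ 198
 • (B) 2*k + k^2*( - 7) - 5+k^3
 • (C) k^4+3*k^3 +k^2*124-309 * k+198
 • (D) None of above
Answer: A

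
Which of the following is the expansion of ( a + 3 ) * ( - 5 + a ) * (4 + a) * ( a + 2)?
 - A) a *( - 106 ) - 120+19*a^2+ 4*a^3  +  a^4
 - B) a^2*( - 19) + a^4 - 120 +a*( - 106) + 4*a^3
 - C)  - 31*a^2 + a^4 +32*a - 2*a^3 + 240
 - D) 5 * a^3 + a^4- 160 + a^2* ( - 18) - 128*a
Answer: B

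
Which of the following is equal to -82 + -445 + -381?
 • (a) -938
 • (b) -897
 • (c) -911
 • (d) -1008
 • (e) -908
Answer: e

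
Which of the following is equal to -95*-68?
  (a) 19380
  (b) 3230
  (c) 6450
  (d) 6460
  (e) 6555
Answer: d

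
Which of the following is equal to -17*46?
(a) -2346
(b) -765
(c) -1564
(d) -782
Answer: d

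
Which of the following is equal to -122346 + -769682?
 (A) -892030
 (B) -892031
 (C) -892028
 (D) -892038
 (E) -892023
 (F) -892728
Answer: C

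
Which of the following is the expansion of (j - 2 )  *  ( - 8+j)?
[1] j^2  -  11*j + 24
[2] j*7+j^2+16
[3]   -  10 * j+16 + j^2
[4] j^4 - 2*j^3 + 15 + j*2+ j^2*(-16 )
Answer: 3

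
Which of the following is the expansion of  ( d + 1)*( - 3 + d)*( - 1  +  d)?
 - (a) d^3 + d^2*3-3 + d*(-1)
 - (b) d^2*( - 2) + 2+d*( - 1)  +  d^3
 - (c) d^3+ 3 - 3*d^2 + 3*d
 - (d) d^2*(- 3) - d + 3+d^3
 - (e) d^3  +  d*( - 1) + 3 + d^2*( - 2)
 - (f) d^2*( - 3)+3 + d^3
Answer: d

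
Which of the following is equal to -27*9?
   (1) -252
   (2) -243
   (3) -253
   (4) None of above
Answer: 2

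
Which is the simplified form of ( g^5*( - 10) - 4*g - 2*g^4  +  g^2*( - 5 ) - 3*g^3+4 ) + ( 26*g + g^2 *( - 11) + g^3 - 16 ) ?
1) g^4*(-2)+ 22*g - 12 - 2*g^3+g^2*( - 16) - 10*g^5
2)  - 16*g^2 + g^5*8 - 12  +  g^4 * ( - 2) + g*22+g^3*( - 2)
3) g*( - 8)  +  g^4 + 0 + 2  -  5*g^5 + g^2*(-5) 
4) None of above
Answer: 1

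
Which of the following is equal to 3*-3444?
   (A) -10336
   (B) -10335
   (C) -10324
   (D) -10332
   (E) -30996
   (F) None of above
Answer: D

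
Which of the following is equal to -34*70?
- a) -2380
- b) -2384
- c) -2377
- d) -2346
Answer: a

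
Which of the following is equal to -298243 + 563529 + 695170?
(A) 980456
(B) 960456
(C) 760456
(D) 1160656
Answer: B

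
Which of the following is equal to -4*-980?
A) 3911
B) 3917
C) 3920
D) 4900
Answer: C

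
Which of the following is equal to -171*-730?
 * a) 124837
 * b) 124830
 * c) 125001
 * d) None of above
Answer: b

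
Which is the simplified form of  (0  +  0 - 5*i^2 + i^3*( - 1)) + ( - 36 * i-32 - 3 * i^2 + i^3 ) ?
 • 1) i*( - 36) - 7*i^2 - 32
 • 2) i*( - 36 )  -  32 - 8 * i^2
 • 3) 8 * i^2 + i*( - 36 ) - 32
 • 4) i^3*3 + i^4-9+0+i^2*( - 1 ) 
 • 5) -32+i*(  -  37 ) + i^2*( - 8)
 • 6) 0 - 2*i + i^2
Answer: 2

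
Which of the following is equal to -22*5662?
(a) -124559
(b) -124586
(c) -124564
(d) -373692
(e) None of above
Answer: c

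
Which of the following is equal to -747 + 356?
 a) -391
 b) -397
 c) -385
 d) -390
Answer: a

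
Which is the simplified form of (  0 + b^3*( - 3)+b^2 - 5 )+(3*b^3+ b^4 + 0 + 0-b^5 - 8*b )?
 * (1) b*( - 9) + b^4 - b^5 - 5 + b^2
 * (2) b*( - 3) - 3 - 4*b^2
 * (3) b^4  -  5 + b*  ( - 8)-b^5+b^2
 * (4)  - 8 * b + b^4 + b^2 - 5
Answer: 3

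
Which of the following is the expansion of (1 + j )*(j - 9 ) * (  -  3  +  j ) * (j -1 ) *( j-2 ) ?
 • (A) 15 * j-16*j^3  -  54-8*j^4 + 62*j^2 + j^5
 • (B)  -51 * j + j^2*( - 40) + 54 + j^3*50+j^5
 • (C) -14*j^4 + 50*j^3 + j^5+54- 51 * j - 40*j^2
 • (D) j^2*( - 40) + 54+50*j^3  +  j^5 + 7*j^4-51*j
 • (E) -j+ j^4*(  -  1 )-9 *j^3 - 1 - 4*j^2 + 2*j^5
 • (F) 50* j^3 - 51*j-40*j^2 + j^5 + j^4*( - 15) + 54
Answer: C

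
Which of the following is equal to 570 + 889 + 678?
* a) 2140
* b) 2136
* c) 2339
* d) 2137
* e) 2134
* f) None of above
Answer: d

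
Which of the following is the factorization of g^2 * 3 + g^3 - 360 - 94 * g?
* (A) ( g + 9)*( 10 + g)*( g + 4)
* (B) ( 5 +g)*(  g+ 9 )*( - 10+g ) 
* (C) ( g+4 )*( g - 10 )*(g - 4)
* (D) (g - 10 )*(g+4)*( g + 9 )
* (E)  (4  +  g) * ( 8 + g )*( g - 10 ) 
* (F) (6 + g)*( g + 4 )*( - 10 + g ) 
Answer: D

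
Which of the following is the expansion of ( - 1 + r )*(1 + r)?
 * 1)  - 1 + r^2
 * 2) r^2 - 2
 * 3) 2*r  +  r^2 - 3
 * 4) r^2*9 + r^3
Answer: 1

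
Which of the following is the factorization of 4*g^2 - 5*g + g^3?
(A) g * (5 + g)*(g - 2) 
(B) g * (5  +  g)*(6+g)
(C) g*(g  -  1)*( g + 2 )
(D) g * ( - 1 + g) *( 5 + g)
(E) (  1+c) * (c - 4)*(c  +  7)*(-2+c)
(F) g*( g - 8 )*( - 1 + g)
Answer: D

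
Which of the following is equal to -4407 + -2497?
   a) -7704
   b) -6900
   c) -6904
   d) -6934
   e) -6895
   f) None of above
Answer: c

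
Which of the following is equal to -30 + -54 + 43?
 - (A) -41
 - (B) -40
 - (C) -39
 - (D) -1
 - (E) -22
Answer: A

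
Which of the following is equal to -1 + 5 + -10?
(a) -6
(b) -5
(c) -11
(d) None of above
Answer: a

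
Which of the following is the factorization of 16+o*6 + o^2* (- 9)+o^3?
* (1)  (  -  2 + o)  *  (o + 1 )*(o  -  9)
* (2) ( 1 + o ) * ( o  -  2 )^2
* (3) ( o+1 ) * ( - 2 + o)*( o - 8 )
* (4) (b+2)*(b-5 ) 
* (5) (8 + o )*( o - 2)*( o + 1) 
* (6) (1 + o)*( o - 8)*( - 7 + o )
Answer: 3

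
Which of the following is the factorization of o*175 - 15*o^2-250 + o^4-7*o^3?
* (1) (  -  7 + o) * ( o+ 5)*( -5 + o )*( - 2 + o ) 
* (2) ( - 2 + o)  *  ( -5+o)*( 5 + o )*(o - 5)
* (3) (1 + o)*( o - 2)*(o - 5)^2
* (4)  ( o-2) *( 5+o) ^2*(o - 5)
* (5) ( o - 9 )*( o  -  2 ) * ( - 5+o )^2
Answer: 2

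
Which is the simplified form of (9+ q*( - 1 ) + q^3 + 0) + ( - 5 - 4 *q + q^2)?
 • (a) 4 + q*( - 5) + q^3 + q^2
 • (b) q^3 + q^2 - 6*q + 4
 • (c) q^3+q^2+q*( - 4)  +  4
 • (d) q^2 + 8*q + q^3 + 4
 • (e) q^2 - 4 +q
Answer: a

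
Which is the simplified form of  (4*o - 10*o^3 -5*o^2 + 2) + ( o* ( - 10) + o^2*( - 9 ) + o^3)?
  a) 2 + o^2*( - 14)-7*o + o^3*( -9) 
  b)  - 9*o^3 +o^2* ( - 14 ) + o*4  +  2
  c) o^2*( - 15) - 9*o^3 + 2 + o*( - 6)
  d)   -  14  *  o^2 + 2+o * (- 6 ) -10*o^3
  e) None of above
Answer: e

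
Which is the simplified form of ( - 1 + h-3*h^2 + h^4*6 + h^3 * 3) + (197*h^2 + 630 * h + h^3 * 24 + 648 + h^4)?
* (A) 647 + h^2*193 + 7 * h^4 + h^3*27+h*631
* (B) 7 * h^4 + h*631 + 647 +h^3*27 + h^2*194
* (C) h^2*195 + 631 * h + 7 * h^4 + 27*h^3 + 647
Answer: B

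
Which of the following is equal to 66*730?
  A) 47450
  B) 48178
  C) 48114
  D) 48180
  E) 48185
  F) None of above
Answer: D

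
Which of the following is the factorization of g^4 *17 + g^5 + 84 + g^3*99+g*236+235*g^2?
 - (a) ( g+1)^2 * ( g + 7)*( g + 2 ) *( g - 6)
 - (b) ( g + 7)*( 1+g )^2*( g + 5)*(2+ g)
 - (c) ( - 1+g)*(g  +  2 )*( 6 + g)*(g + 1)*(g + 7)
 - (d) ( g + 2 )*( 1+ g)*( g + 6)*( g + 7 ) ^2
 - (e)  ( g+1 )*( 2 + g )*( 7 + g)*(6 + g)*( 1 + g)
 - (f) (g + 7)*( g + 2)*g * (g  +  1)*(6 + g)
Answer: e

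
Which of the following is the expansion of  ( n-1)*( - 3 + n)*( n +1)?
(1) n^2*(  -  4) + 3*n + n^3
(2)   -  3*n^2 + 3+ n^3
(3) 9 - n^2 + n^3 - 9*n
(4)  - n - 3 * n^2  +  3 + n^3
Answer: 4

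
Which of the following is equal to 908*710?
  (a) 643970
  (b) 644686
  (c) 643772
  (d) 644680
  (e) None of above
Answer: d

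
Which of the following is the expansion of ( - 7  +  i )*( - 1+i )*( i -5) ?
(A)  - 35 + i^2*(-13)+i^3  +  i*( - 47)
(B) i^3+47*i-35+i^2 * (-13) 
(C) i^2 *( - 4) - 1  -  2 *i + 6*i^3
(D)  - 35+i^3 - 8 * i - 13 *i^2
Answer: B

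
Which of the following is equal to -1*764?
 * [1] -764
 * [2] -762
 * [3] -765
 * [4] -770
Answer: 1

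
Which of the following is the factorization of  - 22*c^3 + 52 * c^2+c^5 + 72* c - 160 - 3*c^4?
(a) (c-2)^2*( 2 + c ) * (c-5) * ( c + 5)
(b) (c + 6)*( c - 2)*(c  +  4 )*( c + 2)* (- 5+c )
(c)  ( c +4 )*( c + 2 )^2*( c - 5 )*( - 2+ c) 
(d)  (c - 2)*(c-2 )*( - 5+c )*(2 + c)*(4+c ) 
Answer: d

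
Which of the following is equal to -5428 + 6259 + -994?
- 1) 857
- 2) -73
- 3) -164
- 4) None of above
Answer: 4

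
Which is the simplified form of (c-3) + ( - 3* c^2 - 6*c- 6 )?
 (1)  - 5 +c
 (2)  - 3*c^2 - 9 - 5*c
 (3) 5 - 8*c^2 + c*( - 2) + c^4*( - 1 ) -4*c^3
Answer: 2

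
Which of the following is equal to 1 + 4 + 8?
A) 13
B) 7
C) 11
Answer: A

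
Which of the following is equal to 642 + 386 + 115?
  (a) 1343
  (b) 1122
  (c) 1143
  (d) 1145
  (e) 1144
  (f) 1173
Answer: c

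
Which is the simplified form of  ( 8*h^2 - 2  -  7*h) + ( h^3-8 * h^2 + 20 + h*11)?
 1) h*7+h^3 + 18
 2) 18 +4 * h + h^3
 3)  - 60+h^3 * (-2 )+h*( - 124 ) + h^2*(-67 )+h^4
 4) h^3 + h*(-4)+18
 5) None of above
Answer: 2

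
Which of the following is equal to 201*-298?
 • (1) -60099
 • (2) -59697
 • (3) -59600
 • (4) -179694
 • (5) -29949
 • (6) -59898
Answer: 6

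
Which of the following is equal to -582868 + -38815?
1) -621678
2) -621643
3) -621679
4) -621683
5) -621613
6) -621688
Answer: 4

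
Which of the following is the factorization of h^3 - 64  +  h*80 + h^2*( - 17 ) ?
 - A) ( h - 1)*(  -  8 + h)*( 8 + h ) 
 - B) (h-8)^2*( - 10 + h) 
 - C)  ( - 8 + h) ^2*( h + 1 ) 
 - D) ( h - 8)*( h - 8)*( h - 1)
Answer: D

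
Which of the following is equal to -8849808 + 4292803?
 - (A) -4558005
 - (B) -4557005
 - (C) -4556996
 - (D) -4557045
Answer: B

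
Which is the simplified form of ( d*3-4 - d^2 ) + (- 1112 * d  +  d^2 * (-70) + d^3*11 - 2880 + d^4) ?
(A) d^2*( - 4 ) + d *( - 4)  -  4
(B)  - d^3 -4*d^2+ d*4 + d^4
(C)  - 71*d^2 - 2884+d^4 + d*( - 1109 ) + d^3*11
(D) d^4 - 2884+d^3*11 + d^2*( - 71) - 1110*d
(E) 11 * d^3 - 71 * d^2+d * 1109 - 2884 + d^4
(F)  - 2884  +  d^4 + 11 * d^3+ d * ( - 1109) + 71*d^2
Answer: C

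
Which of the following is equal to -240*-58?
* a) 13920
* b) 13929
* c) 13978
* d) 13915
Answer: a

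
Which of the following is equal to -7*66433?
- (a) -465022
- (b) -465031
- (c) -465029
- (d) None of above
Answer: b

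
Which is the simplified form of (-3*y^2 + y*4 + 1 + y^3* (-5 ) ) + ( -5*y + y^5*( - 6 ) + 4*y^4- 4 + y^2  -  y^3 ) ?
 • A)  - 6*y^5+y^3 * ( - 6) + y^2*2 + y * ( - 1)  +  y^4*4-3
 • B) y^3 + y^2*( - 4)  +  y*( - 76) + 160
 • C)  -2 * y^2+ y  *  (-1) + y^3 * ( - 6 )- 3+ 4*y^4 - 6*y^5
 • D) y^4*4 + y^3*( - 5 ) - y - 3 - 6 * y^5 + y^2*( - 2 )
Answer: C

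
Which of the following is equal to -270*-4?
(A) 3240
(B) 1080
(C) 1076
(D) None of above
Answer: B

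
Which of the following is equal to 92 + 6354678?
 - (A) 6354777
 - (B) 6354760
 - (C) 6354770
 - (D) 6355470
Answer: C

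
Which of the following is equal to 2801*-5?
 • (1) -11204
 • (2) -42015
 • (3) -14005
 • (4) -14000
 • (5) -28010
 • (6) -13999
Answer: 3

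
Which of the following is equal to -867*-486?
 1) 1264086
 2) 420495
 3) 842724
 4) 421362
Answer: 4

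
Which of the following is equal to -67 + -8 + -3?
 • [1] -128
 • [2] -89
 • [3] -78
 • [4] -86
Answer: 3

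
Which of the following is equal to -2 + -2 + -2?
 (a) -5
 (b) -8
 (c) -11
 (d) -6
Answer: d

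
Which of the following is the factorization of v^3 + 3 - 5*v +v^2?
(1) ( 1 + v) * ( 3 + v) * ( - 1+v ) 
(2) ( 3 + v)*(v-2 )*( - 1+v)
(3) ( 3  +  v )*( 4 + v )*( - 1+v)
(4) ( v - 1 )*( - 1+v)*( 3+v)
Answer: 4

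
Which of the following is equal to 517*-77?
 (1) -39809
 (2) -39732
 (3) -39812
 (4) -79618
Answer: 1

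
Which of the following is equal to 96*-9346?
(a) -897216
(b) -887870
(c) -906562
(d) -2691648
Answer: a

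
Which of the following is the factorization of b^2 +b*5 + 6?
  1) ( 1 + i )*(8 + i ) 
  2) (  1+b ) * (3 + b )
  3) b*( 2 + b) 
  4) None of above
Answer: 4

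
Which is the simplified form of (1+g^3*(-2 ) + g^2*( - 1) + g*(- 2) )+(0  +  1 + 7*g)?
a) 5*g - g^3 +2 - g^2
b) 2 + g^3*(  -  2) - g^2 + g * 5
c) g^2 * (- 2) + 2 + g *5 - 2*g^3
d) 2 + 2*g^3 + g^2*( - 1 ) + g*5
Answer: b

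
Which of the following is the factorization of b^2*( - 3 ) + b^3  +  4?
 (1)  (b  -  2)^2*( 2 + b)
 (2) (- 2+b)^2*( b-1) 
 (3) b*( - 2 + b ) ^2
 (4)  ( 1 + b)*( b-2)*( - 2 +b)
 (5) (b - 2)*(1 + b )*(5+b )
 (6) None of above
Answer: 4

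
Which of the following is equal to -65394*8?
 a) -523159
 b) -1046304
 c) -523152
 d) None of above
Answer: c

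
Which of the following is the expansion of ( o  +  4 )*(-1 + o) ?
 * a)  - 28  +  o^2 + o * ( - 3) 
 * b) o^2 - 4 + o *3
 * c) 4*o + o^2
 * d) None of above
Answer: b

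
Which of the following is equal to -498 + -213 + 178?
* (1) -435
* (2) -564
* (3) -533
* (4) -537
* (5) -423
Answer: 3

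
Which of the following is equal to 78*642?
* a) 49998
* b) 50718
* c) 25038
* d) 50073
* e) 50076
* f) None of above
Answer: e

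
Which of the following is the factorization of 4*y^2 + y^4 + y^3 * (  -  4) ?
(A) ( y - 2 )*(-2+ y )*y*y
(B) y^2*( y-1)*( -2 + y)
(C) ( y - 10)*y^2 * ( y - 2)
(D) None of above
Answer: A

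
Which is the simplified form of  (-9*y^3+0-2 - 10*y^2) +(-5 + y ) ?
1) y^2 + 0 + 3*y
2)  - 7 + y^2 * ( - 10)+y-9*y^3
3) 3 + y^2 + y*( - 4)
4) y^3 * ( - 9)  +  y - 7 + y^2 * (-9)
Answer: 2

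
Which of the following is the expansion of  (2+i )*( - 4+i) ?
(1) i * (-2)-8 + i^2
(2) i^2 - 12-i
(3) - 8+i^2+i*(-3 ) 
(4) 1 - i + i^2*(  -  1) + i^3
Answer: 1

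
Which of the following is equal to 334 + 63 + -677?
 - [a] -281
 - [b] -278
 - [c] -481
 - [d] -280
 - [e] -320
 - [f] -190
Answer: d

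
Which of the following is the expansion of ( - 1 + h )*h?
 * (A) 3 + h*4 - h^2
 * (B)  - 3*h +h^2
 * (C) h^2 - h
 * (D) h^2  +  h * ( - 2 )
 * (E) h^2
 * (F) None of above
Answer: C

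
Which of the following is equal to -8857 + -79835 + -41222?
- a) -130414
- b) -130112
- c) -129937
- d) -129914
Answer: d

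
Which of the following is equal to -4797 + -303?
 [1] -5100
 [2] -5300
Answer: 1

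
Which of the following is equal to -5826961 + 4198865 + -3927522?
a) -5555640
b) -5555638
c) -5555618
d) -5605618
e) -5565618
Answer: c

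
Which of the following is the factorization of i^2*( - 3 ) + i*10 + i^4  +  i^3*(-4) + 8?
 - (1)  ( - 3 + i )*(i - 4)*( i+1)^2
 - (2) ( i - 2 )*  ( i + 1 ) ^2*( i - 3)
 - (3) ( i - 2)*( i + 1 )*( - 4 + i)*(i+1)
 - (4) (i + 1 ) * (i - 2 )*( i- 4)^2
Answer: 3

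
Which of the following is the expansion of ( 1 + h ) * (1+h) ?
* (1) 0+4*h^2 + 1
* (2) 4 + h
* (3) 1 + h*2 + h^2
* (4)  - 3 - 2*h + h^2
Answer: 3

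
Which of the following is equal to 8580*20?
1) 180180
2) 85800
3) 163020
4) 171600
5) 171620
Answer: 4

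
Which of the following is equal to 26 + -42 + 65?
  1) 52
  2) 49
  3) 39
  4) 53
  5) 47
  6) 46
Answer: 2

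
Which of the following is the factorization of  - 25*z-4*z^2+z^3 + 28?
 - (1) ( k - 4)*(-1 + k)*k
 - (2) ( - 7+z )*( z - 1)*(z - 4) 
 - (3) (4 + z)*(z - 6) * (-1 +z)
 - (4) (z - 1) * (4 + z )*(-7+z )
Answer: 4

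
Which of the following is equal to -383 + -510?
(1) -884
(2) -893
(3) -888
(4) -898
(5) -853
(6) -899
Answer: 2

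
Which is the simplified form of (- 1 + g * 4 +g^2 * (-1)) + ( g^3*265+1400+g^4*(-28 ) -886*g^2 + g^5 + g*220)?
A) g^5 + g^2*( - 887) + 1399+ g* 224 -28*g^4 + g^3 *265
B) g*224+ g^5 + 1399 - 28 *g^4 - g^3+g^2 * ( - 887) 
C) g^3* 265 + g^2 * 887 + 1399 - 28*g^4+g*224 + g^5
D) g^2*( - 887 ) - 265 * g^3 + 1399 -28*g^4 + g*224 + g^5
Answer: A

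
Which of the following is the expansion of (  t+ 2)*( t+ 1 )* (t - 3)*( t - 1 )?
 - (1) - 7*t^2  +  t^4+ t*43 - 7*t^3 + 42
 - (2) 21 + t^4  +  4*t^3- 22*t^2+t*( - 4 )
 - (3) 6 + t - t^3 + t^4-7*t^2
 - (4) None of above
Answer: 3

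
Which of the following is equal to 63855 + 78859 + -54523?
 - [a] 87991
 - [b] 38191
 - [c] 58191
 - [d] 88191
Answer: d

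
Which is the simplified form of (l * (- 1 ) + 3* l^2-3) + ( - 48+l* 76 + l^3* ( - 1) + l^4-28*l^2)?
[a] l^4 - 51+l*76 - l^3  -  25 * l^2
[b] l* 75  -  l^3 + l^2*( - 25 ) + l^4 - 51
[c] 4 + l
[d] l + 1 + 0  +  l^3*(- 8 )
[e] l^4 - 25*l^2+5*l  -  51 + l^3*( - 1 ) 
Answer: b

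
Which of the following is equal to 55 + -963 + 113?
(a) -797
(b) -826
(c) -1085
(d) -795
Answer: d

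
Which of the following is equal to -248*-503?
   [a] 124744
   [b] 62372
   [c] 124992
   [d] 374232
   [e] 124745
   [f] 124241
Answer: a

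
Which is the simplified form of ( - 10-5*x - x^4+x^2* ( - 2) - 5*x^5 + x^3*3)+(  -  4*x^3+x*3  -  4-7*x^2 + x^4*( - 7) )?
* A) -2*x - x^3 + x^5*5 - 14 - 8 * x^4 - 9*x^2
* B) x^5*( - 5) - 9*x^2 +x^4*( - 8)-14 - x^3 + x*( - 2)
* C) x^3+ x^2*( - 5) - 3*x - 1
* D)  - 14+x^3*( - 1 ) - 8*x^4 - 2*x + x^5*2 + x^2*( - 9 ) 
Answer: B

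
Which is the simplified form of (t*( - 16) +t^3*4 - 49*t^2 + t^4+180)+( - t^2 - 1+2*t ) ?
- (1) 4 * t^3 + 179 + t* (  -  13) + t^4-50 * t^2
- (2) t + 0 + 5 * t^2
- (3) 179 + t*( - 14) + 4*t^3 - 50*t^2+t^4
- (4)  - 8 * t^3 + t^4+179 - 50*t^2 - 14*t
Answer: 3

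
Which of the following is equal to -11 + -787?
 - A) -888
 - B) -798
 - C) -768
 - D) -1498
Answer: B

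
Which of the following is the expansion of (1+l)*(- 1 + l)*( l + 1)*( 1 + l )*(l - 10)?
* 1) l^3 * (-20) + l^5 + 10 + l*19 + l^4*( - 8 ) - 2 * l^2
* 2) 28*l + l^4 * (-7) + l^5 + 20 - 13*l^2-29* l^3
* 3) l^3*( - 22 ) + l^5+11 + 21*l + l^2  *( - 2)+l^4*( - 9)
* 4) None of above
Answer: 1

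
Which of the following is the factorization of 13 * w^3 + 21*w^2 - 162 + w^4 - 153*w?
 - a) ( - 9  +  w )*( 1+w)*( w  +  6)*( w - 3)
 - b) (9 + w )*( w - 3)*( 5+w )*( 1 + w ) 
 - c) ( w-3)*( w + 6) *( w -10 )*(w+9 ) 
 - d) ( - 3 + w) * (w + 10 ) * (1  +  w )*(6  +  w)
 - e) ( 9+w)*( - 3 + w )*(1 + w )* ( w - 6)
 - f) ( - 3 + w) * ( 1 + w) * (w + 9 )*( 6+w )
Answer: f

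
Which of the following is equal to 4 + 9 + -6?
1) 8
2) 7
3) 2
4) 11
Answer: 2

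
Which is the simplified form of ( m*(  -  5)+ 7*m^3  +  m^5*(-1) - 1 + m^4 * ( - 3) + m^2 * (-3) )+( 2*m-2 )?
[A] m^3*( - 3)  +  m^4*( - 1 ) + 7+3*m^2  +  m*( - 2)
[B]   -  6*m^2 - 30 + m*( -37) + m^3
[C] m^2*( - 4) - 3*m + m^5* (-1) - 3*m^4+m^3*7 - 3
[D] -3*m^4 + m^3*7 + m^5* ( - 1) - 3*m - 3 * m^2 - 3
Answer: D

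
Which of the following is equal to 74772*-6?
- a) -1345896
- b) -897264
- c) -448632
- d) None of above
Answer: c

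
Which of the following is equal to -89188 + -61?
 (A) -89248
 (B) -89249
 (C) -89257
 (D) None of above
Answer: B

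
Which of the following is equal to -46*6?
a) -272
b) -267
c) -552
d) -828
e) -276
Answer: e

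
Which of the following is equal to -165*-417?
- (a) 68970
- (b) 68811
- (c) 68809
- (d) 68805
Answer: d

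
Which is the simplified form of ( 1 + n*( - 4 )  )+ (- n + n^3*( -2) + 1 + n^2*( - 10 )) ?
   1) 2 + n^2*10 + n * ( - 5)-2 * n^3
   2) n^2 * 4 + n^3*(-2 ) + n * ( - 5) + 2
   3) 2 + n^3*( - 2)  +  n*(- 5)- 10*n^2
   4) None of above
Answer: 3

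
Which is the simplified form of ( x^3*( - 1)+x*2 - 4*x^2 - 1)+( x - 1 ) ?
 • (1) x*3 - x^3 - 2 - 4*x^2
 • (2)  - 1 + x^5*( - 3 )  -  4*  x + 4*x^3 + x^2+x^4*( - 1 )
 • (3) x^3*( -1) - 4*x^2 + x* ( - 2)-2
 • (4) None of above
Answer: 1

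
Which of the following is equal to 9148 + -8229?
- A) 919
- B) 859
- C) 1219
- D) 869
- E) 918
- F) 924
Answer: A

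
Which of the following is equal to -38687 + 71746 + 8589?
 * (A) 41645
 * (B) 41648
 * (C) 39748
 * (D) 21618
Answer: B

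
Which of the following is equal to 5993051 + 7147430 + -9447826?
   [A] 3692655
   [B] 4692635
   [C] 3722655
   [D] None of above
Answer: A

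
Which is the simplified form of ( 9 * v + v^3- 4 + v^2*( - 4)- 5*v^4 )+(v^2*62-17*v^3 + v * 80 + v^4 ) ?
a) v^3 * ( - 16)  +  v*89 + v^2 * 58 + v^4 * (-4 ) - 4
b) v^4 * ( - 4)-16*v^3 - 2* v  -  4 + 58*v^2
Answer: a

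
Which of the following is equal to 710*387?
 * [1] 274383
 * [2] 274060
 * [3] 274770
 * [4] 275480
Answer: 3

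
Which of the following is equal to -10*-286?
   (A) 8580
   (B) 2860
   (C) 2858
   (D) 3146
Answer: B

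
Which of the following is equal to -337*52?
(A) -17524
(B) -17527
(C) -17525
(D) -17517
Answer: A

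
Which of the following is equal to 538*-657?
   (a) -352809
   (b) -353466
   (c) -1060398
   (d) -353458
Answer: b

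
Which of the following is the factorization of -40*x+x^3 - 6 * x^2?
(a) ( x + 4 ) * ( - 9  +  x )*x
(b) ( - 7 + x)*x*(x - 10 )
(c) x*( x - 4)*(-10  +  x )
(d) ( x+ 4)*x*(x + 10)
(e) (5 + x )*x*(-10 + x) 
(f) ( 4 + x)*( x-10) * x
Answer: f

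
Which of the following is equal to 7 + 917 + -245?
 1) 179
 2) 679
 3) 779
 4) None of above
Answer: 2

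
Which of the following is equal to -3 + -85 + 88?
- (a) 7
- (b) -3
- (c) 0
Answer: c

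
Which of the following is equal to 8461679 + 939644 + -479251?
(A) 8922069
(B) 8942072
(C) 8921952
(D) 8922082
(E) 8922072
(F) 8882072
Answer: E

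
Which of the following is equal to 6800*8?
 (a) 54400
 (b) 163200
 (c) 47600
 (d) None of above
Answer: a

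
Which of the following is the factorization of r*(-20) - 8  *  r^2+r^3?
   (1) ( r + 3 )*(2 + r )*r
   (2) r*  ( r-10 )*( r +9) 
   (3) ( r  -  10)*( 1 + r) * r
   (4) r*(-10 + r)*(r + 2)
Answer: 4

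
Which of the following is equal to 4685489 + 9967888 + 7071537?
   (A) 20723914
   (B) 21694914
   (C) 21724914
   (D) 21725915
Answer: C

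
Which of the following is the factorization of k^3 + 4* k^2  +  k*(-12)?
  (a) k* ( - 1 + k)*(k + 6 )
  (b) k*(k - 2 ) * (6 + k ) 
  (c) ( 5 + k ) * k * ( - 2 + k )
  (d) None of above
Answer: b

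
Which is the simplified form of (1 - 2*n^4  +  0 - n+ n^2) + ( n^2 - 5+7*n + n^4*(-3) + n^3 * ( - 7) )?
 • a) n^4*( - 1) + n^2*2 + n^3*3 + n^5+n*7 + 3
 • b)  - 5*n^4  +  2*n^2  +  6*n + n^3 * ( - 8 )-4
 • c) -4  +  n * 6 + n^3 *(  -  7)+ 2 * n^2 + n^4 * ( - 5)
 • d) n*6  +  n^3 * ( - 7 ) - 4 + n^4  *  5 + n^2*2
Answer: c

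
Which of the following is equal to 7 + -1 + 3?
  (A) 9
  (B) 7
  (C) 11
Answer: A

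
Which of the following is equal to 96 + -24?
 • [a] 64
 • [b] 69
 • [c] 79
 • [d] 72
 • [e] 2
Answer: d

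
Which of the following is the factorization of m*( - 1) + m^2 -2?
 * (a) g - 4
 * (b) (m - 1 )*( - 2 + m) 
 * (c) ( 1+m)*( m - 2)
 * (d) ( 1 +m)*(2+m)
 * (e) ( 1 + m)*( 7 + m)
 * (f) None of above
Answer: c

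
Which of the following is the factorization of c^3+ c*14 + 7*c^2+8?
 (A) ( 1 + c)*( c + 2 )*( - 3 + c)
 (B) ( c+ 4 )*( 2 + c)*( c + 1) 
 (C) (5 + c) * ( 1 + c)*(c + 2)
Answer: B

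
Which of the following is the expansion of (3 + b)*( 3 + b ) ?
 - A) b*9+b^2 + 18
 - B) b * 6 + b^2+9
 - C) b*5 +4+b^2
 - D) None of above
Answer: B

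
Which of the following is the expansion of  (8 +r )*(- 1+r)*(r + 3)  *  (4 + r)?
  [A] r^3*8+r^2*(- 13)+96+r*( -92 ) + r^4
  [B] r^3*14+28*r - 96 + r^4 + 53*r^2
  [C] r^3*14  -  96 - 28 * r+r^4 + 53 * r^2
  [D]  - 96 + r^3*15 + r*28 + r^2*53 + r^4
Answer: B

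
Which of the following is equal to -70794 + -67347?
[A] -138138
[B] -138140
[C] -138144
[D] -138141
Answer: D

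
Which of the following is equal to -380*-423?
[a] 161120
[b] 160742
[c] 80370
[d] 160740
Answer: d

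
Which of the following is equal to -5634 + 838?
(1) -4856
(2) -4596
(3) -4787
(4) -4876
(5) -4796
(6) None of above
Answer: 5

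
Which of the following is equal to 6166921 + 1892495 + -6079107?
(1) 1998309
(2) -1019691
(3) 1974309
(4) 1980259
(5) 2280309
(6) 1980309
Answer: 6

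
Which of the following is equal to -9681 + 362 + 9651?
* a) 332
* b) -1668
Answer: a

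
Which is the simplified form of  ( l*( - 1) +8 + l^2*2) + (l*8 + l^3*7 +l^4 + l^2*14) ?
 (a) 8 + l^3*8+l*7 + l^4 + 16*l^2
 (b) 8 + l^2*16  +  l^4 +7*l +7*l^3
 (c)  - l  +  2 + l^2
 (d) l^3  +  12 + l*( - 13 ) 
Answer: b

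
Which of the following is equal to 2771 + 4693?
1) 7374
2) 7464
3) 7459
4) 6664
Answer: 2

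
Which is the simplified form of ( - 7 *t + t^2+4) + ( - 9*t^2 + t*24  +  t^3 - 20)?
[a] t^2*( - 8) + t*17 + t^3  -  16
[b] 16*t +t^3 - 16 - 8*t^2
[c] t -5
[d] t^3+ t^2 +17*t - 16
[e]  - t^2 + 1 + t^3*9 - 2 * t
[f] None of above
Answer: a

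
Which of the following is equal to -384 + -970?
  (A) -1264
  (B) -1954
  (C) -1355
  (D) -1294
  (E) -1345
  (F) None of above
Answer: F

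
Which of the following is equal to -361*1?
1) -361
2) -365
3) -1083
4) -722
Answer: 1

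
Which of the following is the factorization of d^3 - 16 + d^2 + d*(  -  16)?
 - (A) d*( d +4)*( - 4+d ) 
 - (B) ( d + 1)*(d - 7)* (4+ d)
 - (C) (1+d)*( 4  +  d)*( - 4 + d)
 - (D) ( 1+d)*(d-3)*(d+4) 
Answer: C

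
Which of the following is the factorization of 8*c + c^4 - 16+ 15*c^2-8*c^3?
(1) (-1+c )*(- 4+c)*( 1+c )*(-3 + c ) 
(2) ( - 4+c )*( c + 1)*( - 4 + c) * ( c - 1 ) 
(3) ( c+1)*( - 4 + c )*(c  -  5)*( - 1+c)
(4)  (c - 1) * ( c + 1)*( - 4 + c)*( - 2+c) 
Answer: 2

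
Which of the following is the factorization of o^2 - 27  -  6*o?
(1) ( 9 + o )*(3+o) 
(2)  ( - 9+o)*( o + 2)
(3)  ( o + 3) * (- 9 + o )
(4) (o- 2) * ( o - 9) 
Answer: 3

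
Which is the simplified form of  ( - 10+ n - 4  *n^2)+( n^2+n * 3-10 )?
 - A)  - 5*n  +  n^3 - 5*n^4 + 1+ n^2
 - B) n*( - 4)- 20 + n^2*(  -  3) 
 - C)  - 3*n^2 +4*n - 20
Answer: C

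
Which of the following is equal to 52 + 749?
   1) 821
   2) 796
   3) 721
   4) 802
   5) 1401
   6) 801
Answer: 6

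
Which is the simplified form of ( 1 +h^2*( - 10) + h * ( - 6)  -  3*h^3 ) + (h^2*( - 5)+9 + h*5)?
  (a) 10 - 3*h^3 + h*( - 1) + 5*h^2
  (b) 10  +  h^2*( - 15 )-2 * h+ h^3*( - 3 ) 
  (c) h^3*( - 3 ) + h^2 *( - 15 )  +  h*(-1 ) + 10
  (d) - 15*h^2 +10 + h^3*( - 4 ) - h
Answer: c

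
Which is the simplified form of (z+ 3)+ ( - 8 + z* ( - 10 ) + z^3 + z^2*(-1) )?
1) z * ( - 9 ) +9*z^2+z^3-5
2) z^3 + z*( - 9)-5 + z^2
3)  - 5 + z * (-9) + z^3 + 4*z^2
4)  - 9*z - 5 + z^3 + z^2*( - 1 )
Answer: 4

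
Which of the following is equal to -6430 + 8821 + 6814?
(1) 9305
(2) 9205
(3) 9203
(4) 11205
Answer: 2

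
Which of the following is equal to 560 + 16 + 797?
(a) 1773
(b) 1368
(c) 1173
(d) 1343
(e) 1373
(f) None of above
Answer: e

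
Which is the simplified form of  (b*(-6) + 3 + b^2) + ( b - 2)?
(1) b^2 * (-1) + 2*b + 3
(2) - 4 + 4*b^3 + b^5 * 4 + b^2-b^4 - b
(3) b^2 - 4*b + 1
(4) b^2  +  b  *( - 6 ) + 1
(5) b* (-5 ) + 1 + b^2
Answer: 5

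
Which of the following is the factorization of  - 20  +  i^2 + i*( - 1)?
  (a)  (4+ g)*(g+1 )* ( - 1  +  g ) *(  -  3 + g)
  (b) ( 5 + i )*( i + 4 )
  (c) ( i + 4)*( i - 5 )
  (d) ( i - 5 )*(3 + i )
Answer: c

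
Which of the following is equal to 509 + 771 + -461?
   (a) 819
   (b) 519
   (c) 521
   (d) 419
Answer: a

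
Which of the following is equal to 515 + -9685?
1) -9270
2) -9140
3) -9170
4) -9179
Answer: 3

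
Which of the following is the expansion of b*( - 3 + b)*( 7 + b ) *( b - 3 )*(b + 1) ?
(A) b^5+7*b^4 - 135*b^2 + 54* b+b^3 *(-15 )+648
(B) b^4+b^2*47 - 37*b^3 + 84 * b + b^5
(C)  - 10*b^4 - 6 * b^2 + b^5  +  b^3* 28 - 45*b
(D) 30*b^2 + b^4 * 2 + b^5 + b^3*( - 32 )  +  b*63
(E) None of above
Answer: D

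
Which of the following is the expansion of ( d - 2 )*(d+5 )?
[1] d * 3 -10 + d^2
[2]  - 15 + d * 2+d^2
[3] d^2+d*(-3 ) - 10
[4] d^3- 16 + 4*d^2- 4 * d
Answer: 1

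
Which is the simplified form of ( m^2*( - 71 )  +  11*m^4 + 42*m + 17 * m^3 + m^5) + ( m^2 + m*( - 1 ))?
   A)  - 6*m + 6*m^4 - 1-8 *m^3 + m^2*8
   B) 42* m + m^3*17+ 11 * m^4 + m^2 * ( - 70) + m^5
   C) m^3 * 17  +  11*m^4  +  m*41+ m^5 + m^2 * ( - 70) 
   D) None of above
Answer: C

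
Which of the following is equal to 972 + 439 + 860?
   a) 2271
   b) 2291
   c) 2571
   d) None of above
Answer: a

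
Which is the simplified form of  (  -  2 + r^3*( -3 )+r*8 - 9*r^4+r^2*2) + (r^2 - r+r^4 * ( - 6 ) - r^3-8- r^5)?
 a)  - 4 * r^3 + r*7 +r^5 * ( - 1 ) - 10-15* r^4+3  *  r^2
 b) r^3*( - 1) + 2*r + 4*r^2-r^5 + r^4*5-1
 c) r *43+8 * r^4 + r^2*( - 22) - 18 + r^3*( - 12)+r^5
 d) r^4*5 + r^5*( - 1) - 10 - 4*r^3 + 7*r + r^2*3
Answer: a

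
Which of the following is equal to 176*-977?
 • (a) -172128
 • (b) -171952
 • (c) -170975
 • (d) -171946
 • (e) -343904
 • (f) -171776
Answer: b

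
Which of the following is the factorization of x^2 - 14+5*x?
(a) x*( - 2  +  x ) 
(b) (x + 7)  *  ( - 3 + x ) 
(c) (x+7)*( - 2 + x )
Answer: c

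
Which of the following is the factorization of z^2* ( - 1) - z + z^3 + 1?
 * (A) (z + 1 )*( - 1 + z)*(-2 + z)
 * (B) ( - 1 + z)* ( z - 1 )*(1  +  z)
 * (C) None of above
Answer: B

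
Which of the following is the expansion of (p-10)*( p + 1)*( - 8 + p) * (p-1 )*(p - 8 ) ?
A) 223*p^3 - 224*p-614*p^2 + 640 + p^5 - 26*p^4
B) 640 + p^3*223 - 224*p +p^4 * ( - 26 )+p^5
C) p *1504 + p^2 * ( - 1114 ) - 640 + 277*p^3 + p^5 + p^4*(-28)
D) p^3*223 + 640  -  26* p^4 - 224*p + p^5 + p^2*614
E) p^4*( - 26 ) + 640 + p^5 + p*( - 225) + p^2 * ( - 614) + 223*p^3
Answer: A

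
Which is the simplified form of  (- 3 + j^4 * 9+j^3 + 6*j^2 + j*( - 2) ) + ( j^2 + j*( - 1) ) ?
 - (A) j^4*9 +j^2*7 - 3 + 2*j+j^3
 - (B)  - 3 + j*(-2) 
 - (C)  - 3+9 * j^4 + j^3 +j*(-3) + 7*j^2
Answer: C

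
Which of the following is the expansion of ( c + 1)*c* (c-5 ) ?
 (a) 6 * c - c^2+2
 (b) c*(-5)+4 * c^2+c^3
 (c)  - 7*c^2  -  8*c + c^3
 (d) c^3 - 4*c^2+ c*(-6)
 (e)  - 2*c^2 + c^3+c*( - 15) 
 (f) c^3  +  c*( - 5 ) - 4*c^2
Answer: f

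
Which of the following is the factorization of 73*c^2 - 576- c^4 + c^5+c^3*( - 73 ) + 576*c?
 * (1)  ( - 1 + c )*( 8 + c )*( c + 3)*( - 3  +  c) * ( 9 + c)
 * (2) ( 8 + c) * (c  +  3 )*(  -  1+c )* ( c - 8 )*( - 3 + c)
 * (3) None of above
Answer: 2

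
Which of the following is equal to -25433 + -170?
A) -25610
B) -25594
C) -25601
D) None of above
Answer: D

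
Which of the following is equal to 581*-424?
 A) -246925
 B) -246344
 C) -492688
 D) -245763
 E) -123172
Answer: B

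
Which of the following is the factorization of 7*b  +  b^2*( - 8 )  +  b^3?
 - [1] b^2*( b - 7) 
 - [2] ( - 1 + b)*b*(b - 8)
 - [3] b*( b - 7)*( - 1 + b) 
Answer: 3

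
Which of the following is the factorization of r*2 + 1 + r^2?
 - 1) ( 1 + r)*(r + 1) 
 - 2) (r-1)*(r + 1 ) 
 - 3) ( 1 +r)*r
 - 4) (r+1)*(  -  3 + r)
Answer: 1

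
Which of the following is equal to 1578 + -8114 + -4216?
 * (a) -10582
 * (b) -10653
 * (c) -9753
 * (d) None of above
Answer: d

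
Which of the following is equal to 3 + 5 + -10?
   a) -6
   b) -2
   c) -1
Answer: b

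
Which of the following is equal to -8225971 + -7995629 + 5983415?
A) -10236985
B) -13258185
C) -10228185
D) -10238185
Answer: D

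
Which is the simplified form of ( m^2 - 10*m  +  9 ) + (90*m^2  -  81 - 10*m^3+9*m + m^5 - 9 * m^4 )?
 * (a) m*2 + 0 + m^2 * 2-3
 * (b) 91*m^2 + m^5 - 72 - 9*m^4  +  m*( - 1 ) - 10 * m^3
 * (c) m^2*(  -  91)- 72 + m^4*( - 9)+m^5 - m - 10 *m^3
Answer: b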